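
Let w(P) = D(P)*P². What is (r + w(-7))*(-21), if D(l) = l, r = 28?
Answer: 6615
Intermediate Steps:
w(P) = P³ (w(P) = P*P² = P³)
(r + w(-7))*(-21) = (28 + (-7)³)*(-21) = (28 - 343)*(-21) = -315*(-21) = 6615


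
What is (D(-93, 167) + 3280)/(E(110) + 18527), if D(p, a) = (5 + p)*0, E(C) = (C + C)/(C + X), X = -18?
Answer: 4715/26636 ≈ 0.17702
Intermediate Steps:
E(C) = 2*C/(-18 + C) (E(C) = (C + C)/(C - 18) = (2*C)/(-18 + C) = 2*C/(-18 + C))
D(p, a) = 0
(D(-93, 167) + 3280)/(E(110) + 18527) = (0 + 3280)/(2*110/(-18 + 110) + 18527) = 3280/(2*110/92 + 18527) = 3280/(2*110*(1/92) + 18527) = 3280/(55/23 + 18527) = 3280/(426176/23) = 3280*(23/426176) = 4715/26636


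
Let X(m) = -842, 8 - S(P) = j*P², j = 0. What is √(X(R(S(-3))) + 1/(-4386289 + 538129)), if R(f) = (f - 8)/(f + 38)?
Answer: I*√779288649907710/962040 ≈ 29.017*I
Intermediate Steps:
S(P) = 8 (S(P) = 8 - 0*P² = 8 - 1*0 = 8 + 0 = 8)
R(f) = (-8 + f)/(38 + f)
√(X(R(S(-3))) + 1/(-4386289 + 538129)) = √(-842 + 1/(-4386289 + 538129)) = √(-842 + 1/(-3848160)) = √(-842 - 1/3848160) = √(-3240150721/3848160) = I*√779288649907710/962040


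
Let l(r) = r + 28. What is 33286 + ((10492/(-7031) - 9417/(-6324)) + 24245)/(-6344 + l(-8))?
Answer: 3119544251839639/93730204752 ≈ 33282.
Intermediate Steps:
l(r) = 28 + r
33286 + ((10492/(-7031) - 9417/(-6324)) + 24245)/(-6344 + l(-8)) = 33286 + ((10492/(-7031) - 9417/(-6324)) + 24245)/(-6344 + (28 - 8)) = 33286 + ((10492*(-1/7031) - 9417*(-1/6324)) + 24245)/(-6344 + 20) = 33286 + ((-10492/7031 + 3139/2108) + 24245)/(-6324) = 33286 + (-46827/14821348 + 24245)*(-1/6324) = 33286 + (359343535433/14821348)*(-1/6324) = 33286 - 359343535433/93730204752 = 3119544251839639/93730204752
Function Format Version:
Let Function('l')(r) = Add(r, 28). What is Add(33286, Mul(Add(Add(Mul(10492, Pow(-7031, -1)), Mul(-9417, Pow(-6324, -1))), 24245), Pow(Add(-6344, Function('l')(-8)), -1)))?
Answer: Rational(3119544251839639, 93730204752) ≈ 33282.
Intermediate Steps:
Function('l')(r) = Add(28, r)
Add(33286, Mul(Add(Add(Mul(10492, Pow(-7031, -1)), Mul(-9417, Pow(-6324, -1))), 24245), Pow(Add(-6344, Function('l')(-8)), -1))) = Add(33286, Mul(Add(Add(Mul(10492, Pow(-7031, -1)), Mul(-9417, Pow(-6324, -1))), 24245), Pow(Add(-6344, Add(28, -8)), -1))) = Add(33286, Mul(Add(Add(Mul(10492, Rational(-1, 7031)), Mul(-9417, Rational(-1, 6324))), 24245), Pow(Add(-6344, 20), -1))) = Add(33286, Mul(Add(Add(Rational(-10492, 7031), Rational(3139, 2108)), 24245), Pow(-6324, -1))) = Add(33286, Mul(Add(Rational(-46827, 14821348), 24245), Rational(-1, 6324))) = Add(33286, Mul(Rational(359343535433, 14821348), Rational(-1, 6324))) = Add(33286, Rational(-359343535433, 93730204752)) = Rational(3119544251839639, 93730204752)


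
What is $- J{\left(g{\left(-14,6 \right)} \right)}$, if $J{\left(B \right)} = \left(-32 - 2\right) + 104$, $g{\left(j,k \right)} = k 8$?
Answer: $-70$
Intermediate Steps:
$g{\left(j,k \right)} = 8 k$
$J{\left(B \right)} = 70$ ($J{\left(B \right)} = -34 + 104 = 70$)
$- J{\left(g{\left(-14,6 \right)} \right)} = \left(-1\right) 70 = -70$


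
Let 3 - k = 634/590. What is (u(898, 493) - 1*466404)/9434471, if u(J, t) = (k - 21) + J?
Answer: -137329897/2783168945 ≈ -0.049343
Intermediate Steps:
k = 568/295 (k = 3 - 634/590 = 3 - 1*317/295 = 3 - 317/295 = 568/295 ≈ 1.9254)
u(J, t) = -5627/295 + J (u(J, t) = (568/295 - 21) + J = -5627/295 + J)
(u(898, 493) - 1*466404)/9434471 = ((-5627/295 + 898) - 1*466404)/9434471 = (259283/295 - 466404)*(1/9434471) = -137329897/295*1/9434471 = -137329897/2783168945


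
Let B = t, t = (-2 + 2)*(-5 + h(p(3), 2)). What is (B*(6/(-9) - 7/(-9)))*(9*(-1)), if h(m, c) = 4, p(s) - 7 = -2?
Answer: 0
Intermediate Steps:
p(s) = 5 (p(s) = 7 - 2 = 5)
t = 0 (t = (-2 + 2)*(-5 + 4) = 0*(-1) = 0)
B = 0
(B*(6/(-9) - 7/(-9)))*(9*(-1)) = (0*(6/(-9) - 7/(-9)))*(9*(-1)) = (0*(6*(-⅑) - 7*(-⅑)))*(-9) = (0*(-⅔ + 7/9))*(-9) = (0*(⅑))*(-9) = 0*(-9) = 0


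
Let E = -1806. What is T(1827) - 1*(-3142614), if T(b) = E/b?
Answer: 273407332/87 ≈ 3.1426e+6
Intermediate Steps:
T(b) = -1806/b
T(1827) - 1*(-3142614) = -1806/1827 - 1*(-3142614) = -1806*1/1827 + 3142614 = -86/87 + 3142614 = 273407332/87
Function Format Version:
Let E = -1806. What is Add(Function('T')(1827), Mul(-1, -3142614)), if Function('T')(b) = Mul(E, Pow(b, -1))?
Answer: Rational(273407332, 87) ≈ 3.1426e+6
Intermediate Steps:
Function('T')(b) = Mul(-1806, Pow(b, -1))
Add(Function('T')(1827), Mul(-1, -3142614)) = Add(Mul(-1806, Pow(1827, -1)), Mul(-1, -3142614)) = Add(Mul(-1806, Rational(1, 1827)), 3142614) = Add(Rational(-86, 87), 3142614) = Rational(273407332, 87)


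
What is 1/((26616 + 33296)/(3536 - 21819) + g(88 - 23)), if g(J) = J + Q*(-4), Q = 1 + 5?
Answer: 18283/689691 ≈ 0.026509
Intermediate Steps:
Q = 6
g(J) = -24 + J (g(J) = J + 6*(-4) = J - 24 = -24 + J)
1/((26616 + 33296)/(3536 - 21819) + g(88 - 23)) = 1/((26616 + 33296)/(3536 - 21819) + (-24 + (88 - 23))) = 1/(59912/(-18283) + (-24 + 65)) = 1/(59912*(-1/18283) + 41) = 1/(-59912/18283 + 41) = 1/(689691/18283) = 18283/689691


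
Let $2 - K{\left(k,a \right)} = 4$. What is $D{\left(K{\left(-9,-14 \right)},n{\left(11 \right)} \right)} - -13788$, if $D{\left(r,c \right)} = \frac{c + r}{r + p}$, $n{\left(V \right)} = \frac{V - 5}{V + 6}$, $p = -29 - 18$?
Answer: $\frac{1640776}{119} \approx 13788.0$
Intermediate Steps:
$K{\left(k,a \right)} = -2$ ($K{\left(k,a \right)} = 2 - 4 = -2$)
$p = -47$ ($p = -29 - 18 = -47$)
$n{\left(V \right)} = \frac{-5 + V}{6 + V}$
$D{\left(r,c \right)} = \frac{c + r}{-47 + r}$ ($D{\left(r,c \right)} = \frac{c + r}{r - 47} = \frac{c + r}{-47 + r}$)
$D{\left(K{\left(-9,-14 \right)},n{\left(11 \right)} \right)} - -13788 = \frac{\frac{-5 + 11}{6 + 11} - 2}{-47 - 2} - -13788 = \frac{\frac{1}{17} \cdot 6 - 2}{-49} + 13788 = - \frac{\frac{1}{17} \cdot 6 - 2}{49} + 13788 = - \frac{\frac{6}{17} - 2}{49} + 13788 = \left(- \frac{1}{49}\right) \left(- \frac{28}{17}\right) + 13788 = \frac{4}{119} + 13788 = \frac{1640776}{119}$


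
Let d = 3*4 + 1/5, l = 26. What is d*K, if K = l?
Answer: 1586/5 ≈ 317.20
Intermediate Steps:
K = 26
d = 61/5 (d = 12 + 1/5 = 61/5 ≈ 12.200)
d*K = (61/5)*26 = 1586/5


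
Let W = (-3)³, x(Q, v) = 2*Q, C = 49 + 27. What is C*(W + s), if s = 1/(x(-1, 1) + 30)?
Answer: -14345/7 ≈ -2049.3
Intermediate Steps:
C = 76
W = -27
s = 1/28 (s = 1/(2*(-1) + 30) = 1/(-2 + 30) = 1/28 ≈ 0.035714)
C*(W + s) = 76*(-27 + 1/28) = 76*(-755/28) = -14345/7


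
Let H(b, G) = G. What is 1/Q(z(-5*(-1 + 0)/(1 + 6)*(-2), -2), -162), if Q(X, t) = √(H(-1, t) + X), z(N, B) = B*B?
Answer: -I*√158/158 ≈ -0.079556*I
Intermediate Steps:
z(N, B) = B²
Q(X, t) = √(X + t) (Q(X, t) = √(t + X) = √(X + t))
1/Q(z(-5*(-1 + 0)/(1 + 6)*(-2), -2), -162) = 1/(√((-2)² - 162)) = 1/(√(4 - 162)) = 1/(√(-158)) = 1/(I*√158) = -I*√158/158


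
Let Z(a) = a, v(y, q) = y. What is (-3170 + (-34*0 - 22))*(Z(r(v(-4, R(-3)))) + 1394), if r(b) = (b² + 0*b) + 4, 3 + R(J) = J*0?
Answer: -4513488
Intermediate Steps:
R(J) = -3 (R(J) = -3 + J*0 = -3 + 0 = -3)
r(b) = 4 + b² (r(b) = (b² + 0) + 4 = b² + 4 = 4 + b²)
(-3170 + (-34*0 - 22))*(Z(r(v(-4, R(-3)))) + 1394) = (-3170 + (-34*0 - 22))*((4 + (-4)²) + 1394) = (-3170 + (0 - 22))*((4 + 16) + 1394) = (-3170 - 22)*(20 + 1394) = -3192*1414 = -4513488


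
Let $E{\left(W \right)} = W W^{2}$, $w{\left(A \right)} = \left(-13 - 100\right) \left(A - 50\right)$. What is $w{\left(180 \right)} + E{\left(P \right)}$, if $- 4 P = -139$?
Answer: $\frac{1745459}{64} \approx 27273.0$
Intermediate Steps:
$P = \frac{139}{4}$ ($P = \left(- \frac{1}{4}\right) \left(-139\right) = \frac{139}{4} \approx 34.75$)
$w{\left(A \right)} = 5650 - 113 A$ ($w{\left(A \right)} = - 113 \left(-50 + A\right) = 5650 - 113 A$)
$E{\left(W \right)} = W^{3}$
$w{\left(180 \right)} + E{\left(P \right)} = \left(5650 - 20340\right) + \left(\frac{139}{4}\right)^{3} = \left(5650 - 20340\right) + \frac{2685619}{64} = -14690 + \frac{2685619}{64} = \frac{1745459}{64}$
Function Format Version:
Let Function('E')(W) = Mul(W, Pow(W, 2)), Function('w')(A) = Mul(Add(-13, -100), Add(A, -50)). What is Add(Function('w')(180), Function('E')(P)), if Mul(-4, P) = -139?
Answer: Rational(1745459, 64) ≈ 27273.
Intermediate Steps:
P = Rational(139, 4) (P = Mul(Rational(-1, 4), -139) = Rational(139, 4) ≈ 34.750)
Function('w')(A) = Add(5650, Mul(-113, A)) (Function('w')(A) = Mul(-113, Add(-50, A)) = Add(5650, Mul(-113, A)))
Function('E')(W) = Pow(W, 3)
Add(Function('w')(180), Function('E')(P)) = Add(Add(5650, Mul(-113, 180)), Pow(Rational(139, 4), 3)) = Add(Add(5650, -20340), Rational(2685619, 64)) = Add(-14690, Rational(2685619, 64)) = Rational(1745459, 64)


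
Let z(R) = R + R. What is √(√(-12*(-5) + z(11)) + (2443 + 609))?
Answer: √(3052 + √82) ≈ 55.327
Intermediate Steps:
z(R) = 2*R
√(√(-12*(-5) + z(11)) + (2443 + 609)) = √(√(-12*(-5) + 2*11) + (2443 + 609)) = √(√(60 + 22) + 3052) = √(√82 + 3052) = √(3052 + √82)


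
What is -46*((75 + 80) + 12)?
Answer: -7682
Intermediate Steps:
-46*((75 + 80) + 12) = -46*(155 + 12) = -46*167 = -7682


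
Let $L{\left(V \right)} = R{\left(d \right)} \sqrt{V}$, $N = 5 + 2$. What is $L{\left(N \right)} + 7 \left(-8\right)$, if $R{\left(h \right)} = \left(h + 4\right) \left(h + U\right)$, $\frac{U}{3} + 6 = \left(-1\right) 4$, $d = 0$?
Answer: $-56 - 120 \sqrt{7} \approx -373.49$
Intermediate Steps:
$N = 7$
$U = -30$ ($U = -18 + 3 \left(\left(-1\right) 4\right) = -18 + 3 \left(-4\right) = -18 - 12 = -30$)
$R{\left(h \right)} = \left(-30 + h\right) \left(4 + h\right)$ ($R{\left(h \right)} = \left(h + 4\right) \left(h - 30\right) = \left(4 + h\right) \left(-30 + h\right) = \left(-30 + h\right) \left(4 + h\right)$)
$L{\left(V \right)} = - 120 \sqrt{V}$ ($L{\left(V \right)} = \left(-120 + 0^{2} - 0\right) \sqrt{V} = \left(-120 + 0 + 0\right) \sqrt{V} = - 120 \sqrt{V}$)
$L{\left(N \right)} + 7 \left(-8\right) = - 120 \sqrt{7} + 7 \left(-8\right) = - 120 \sqrt{7} - 56 = -56 - 120 \sqrt{7}$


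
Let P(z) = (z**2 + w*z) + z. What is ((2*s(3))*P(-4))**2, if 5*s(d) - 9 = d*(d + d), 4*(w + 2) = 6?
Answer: 571536/25 ≈ 22861.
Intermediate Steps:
w = -1/2 (w = -2 + (1/4)*6 = -2 + 3/2 = -1/2 ≈ -0.50000)
P(z) = z**2 + z/2 (P(z) = (z**2 - z/2) + z = z**2 + z/2)
s(d) = 9/5 + 2*d**2/5 (s(d) = 9/5 + (d*(d + d))/5 = 9/5 + (d*(2*d))/5 = 9/5 + (2*d**2)/5 = 9/5 + 2*d**2/5)
((2*s(3))*P(-4))**2 = ((2*(9/5 + (2/5)*3**2))*(-4*(1/2 - 4)))**2 = ((2*(9/5 + (2/5)*9))*(-4*(-7/2)))**2 = ((2*(9/5 + 18/5))*14)**2 = ((2*(27/5))*14)**2 = ((54/5)*14)**2 = (756/5)**2 = 571536/25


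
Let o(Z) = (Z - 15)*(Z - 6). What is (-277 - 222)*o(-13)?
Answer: -265468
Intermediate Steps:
o(Z) = (-15 + Z)*(-6 + Z)
(-277 - 222)*o(-13) = (-277 - 222)*(90 + (-13)² - 21*(-13)) = -499*(90 + 169 + 273) = -499*532 = -265468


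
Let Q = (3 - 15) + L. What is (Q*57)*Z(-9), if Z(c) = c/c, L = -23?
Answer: -1995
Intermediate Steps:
Z(c) = 1
Q = -35 (Q = (3 - 15) - 23 = -12 - 23 = -35)
(Q*57)*Z(-9) = -35*57*1 = -1995*1 = -1995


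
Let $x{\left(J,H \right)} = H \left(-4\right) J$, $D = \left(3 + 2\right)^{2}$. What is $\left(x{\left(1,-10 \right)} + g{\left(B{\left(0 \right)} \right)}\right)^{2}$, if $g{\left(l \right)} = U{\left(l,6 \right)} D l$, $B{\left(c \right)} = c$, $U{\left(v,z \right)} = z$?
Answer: $1600$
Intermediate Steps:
$D = 25$ ($D = 5^{2} = 25$)
$g{\left(l \right)} = 150 l$ ($g{\left(l \right)} = 6 \cdot 25 l = 150 l$)
$x{\left(J,H \right)} = - 4 H J$
$\left(x{\left(1,-10 \right)} + g{\left(B{\left(0 \right)} \right)}\right)^{2} = \left(\left(-4\right) \left(-10\right) 1 + 150 \cdot 0\right)^{2} = \left(40 + 0\right)^{2} = 40^{2} = 1600$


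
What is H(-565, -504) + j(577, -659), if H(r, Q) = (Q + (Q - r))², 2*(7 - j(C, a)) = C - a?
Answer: 195638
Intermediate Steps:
j(C, a) = 7 + a/2 - C/2 (j(C, a) = 7 - (C - a)/2 = 7 + (a/2 - C/2) = 7 + a/2 - C/2)
H(r, Q) = (-r + 2*Q)²
H(-565, -504) + j(577, -659) = (-1*(-565) + 2*(-504))² + (7 + (½)*(-659) - ½*577) = (565 - 1008)² + (7 - 659/2 - 577/2) = (-443)² - 611 = 196249 - 611 = 195638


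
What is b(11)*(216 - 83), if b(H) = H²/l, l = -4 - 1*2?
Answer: -16093/6 ≈ -2682.2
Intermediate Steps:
l = -6 (l = -4 - 2 = -6)
b(H) = -H²/6 (b(H) = H²/(-6) = -H²/6)
b(11)*(216 - 83) = (-⅙*11²)*(216 - 83) = -⅙*121*133 = -121/6*133 = -16093/6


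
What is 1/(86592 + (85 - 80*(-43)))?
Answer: 1/90117 ≈ 1.1097e-5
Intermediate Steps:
1/(86592 + (85 - 80*(-43))) = 1/(86592 + (85 + 3440)) = 1/(86592 + 3525) = 1/90117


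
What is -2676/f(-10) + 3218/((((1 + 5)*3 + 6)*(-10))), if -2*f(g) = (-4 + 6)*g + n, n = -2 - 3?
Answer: -136493/600 ≈ -227.49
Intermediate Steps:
n = -5
f(g) = 5/2 - g (f(g) = -((-4 + 6)*g - 5)/2 = -(2*g - 5)/2 = -(-5 + 2*g)/2 = 5/2 - g)
-2676/f(-10) + 3218/((((1 + 5)*3 + 6)*(-10))) = -2676/(5/2 - 1*(-10)) + 3218/((((1 + 5)*3 + 6)*(-10))) = -2676/(5/2 + 10) + 3218/(((6*3 + 6)*(-10))) = -2676/25/2 + 3218/(((18 + 6)*(-10))) = -2676*2/25 + 3218/((24*(-10))) = -5352/25 + 3218/(-240) = -5352/25 + 3218*(-1/240) = -5352/25 - 1609/120 = -136493/600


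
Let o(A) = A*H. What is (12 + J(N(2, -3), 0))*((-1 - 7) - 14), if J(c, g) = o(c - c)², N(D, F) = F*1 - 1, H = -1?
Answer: -264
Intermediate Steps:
o(A) = -A (o(A) = A*(-1) = -A)
N(D, F) = -1 + F (N(D, F) = F - 1 = -1 + F)
J(c, g) = 0 (J(c, g) = (-(c - c))² = (-1*0)² = 0² = 0)
(12 + J(N(2, -3), 0))*((-1 - 7) - 14) = (12 + 0)*((-1 - 7) - 14) = 12*(-8 - 14) = 12*(-22) = -264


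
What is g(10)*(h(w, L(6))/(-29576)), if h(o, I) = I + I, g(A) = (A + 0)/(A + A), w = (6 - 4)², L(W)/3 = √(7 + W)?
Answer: -3*√13/29576 ≈ -0.00036572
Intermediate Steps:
L(W) = 3*√(7 + W)
w = 4 (w = 2² = 4)
g(A) = ½ (g(A) = A/((2*A)) = A*(1/(2*A)) = ½)
h(o, I) = 2*I
g(10)*(h(w, L(6))/(-29576)) = ((2*(3*√(7 + 6)))/(-29576))/2 = ((2*(3*√13))*(-1/29576))/2 = ((6*√13)*(-1/29576))/2 = (-3*√13/14788)/2 = -3*√13/29576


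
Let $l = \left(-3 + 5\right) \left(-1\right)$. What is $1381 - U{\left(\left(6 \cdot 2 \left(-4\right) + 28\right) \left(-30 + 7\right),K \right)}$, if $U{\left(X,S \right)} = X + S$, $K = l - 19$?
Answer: $942$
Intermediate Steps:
$l = -2$ ($l = 2 \left(-1\right) = -2$)
$K = -21$ ($K = -2 - 19 = -21$)
$U{\left(X,S \right)} = S + X$
$1381 - U{\left(\left(6 \cdot 2 \left(-4\right) + 28\right) \left(-30 + 7\right),K \right)} = 1381 - \left(-21 + \left(6 \cdot 2 \left(-4\right) + 28\right) \left(-30 + 7\right)\right) = 1381 - \left(-21 + \left(12 \left(-4\right) + 28\right) \left(-23\right)\right) = 1381 - \left(-21 + \left(-48 + 28\right) \left(-23\right)\right) = 1381 - \left(-21 - -460\right) = 1381 - \left(-21 + 460\right) = 1381 - 439 = 942$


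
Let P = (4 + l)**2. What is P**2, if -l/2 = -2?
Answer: 4096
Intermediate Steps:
l = 4 (l = -2*(-2) = 4)
P = 64 (P = (4 + 4)**2 = 8**2 = 64)
P**2 = 64**2 = 4096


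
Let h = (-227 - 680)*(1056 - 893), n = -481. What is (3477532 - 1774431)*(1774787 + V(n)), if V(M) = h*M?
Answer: 124132744041108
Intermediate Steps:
h = -147841 (h = -907*163 = -147841)
V(M) = -147841*M
(3477532 - 1774431)*(1774787 + V(n)) = (3477532 - 1774431)*(1774787 - 147841*(-481)) = 1703101*(1774787 + 71111521) = 1703101*72886308 = 124132744041108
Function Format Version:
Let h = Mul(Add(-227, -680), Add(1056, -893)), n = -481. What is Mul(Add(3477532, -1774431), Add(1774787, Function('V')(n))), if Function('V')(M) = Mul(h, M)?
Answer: 124132744041108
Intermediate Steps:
h = -147841 (h = Mul(-907, 163) = -147841)
Function('V')(M) = Mul(-147841, M)
Mul(Add(3477532, -1774431), Add(1774787, Function('V')(n))) = Mul(Add(3477532, -1774431), Add(1774787, Mul(-147841, -481))) = Mul(1703101, Add(1774787, 71111521)) = Mul(1703101, 72886308) = 124132744041108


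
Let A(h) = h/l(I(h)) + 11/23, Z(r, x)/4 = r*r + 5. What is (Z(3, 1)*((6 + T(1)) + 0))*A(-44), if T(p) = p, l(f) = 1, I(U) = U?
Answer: -392392/23 ≈ -17061.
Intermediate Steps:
Z(r, x) = 20 + 4*r² (Z(r, x) = 4*(r*r + 5) = 4*(r² + 5) = 4*(5 + r²) = 20 + 4*r²)
A(h) = 11/23 + h (A(h) = h/1 + 11/23 = h*1 + 11*(1/23) = h + 11/23 = 11/23 + h)
(Z(3, 1)*((6 + T(1)) + 0))*A(-44) = ((20 + 4*3²)*((6 + 1) + 0))*(11/23 - 44) = ((20 + 4*9)*(7 + 0))*(-1001/23) = ((20 + 36)*7)*(-1001/23) = (56*7)*(-1001/23) = 392*(-1001/23) = -392392/23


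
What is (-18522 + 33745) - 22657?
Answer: -7434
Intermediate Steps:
(-18522 + 33745) - 22657 = 15223 - 22657 = -7434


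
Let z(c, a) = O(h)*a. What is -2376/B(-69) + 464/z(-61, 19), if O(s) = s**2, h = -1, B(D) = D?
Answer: 25720/437 ≈ 58.856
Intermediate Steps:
z(c, a) = a (z(c, a) = (-1)**2*a = 1*a = a)
-2376/B(-69) + 464/z(-61, 19) = -2376/(-69) + 464/19 = -2376*(-1/69) + 464*(1/19) = 792/23 + 464/19 = 25720/437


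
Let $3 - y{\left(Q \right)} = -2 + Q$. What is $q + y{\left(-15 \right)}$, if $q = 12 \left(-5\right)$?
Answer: $-40$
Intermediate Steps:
$q = -60$
$y{\left(Q \right)} = 5 - Q$ ($y{\left(Q \right)} = 3 - \left(-2 + Q\right) = 5 - Q$)
$q + y{\left(-15 \right)} = -60 + \left(5 - -15\right) = -60 + \left(5 + 15\right) = -60 + 20 = -40$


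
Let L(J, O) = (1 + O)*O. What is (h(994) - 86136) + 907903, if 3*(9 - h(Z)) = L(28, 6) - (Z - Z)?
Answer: 821762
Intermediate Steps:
L(J, O) = O*(1 + O)
h(Z) = -5 (h(Z) = 9 - (6*(1 + 6) - (Z - Z))/3 = 9 - (6*7 - 1*0)/3 = 9 - (42 + 0)/3 = 9 - ⅓*42 = 9 - 14 = -5)
(h(994) - 86136) + 907903 = (-5 - 86136) + 907903 = -86141 + 907903 = 821762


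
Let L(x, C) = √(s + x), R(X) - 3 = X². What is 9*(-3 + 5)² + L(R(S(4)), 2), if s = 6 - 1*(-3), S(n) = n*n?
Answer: 36 + 2*√67 ≈ 52.371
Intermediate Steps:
S(n) = n²
s = 9 (s = 6 + 3 = 9)
R(X) = 3 + X²
L(x, C) = √(9 + x)
9*(-3 + 5)² + L(R(S(4)), 2) = 9*(-3 + 5)² + √(9 + (3 + (4²)²)) = 9*2² + √(9 + (3 + 16²)) = 9*4 + √(9 + (3 + 256)) = 36 + √(9 + 259) = 36 + √268 = 36 + 2*√67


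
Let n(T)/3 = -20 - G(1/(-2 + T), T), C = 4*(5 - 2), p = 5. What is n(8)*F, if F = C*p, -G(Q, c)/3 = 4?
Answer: -1440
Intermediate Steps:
G(Q, c) = -12 (G(Q, c) = -3*4 = -12)
C = 12 (C = 4*3 = 12)
n(T) = -24 (n(T) = 3*(-20 - 1*(-12)) = 3*(-20 + 12) = 3*(-8) = -24)
F = 60 (F = 12*5 = 60)
n(8)*F = -24*60 = -1440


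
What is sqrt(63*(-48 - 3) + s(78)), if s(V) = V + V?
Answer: I*sqrt(3057) ≈ 55.29*I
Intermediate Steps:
s(V) = 2*V
sqrt(63*(-48 - 3) + s(78)) = sqrt(63*(-48 - 3) + 2*78) = sqrt(63*(-51) + 156) = sqrt(-3213 + 156) = sqrt(-3057) = I*sqrt(3057)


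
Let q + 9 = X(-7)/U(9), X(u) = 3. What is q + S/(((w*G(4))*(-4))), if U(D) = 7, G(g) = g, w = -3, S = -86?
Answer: -1741/168 ≈ -10.363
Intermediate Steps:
q = -60/7 (q = -9 + 3/7 = -60/7 ≈ -8.5714)
q + S/(((w*G(4))*(-4))) = -60/7 - 86/(-3*4*(-4)) = -60/7 - 86/(-12*(-4)) = -60/7 - 86/48 = -60/7 + (1/48)*(-86) = -60/7 - 43/24 = -1741/168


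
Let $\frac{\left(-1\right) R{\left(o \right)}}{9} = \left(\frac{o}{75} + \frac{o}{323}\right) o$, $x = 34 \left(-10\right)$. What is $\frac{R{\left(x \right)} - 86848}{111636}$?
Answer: $- \frac{493720}{530271} \approx -0.93107$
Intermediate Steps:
$x = -340$
$R{\left(o \right)} = - \frac{1194 o^{2}}{8075}$ ($R{\left(o \right)} = - 9 \left(\frac{o}{75} + \frac{o}{323}\right) o = - 9 \frac{398 o}{24225} o = - 9 \frac{398 o^{2}}{24225} = - \frac{1194 o^{2}}{8075}$)
$\frac{R{\left(x \right)} - 86848}{111636} = \frac{- \frac{1194 \left(-340\right)^{2}}{8075} - 86848}{111636} = \left(\left(- \frac{1194}{8075}\right) 115600 - 86848\right) \frac{1}{111636} = \left(- \frac{324768}{19} - 86848\right) \frac{1}{111636} = \left(- \frac{1974880}{19}\right) \frac{1}{111636} = - \frac{493720}{530271}$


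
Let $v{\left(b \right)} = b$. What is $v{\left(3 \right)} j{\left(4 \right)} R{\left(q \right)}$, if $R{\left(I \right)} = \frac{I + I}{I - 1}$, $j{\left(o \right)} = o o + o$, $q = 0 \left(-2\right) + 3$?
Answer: $180$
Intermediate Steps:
$q = 3$ ($q = 0 + 3 = 3$)
$j{\left(o \right)} = o + o^{2}$ ($j{\left(o \right)} = o^{2} + o = o + o^{2}$)
$R{\left(I \right)} = \frac{2 I}{-1 + I}$
$v{\left(3 \right)} j{\left(4 \right)} R{\left(q \right)} = 3 \cdot 4 \left(1 + 4\right) 2 \cdot 3 \frac{1}{-1 + 3} = 3 \cdot 4 \cdot 5 \cdot 2 \cdot 3 \cdot \frac{1}{2} = 3 \cdot 20 \cdot 2 \cdot 3 \cdot \frac{1}{2} = 60 \cdot 3 = 180$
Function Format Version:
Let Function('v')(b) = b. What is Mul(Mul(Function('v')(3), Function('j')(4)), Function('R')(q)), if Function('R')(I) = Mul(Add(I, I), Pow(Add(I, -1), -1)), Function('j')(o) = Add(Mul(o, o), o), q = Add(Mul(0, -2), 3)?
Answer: 180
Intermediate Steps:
q = 3 (q = Add(0, 3) = 3)
Function('j')(o) = Add(o, Pow(o, 2)) (Function('j')(o) = Add(Pow(o, 2), o) = Add(o, Pow(o, 2)))
Function('R')(I) = Mul(2, I, Pow(Add(-1, I), -1)) (Function('R')(I) = Mul(Mul(2, I), Pow(Add(-1, I), -1)) = Mul(2, I, Pow(Add(-1, I), -1)))
Mul(Mul(Function('v')(3), Function('j')(4)), Function('R')(q)) = Mul(Mul(3, Mul(4, Add(1, 4))), Mul(2, 3, Pow(Add(-1, 3), -1))) = Mul(Mul(3, Mul(4, 5)), Mul(2, 3, Pow(2, -1))) = Mul(Mul(3, 20), Mul(2, 3, Rational(1, 2))) = Mul(60, 3) = 180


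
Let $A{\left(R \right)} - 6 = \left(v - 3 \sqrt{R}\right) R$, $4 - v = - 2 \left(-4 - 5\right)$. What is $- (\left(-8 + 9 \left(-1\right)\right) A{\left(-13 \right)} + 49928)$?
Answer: $-46732 + 663 i \sqrt{13} \approx -46732.0 + 2390.5 i$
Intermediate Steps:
$v = -14$ ($v = 4 - - 2 \left(-4 - 5\right) = 4 - \left(-2\right) \left(-9\right) = 4 - 18 = -14$)
$A{\left(R \right)} = 6 + R \left(-14 - 3 \sqrt{R}\right)$ ($A{\left(R \right)} = 6 + \left(-14 - 3 \sqrt{R}\right) R = 6 + R \left(-14 - 3 \sqrt{R}\right)$)
$- (\left(-8 + 9 \left(-1\right)\right) A{\left(-13 \right)} + 49928) = - (\left(-8 + 9 \left(-1\right)\right) \left(6 - -182 - 3 \left(-13\right)^{\frac{3}{2}}\right) + 49928) = - (\left(-8 - 9\right) \left(6 + 182 - 3 \left(- 13 i \sqrt{13}\right)\right) + 49928) = - (- 17 \left(6 + 182 + 39 i \sqrt{13}\right) + 49928) = - (- 17 \left(188 + 39 i \sqrt{13}\right) + 49928) = - (\left(-3196 - 663 i \sqrt{13}\right) + 49928) = - (46732 - 663 i \sqrt{13}) = -46732 + 663 i \sqrt{13}$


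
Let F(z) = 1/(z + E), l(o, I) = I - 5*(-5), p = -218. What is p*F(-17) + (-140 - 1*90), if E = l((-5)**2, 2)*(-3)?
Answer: -11161/49 ≈ -227.78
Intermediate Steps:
l(o, I) = 25 + I (l(o, I) = I + 25 = 25 + I)
E = -81 (E = (25 + 2)*(-3) = 27*(-3) = -81)
F(z) = 1/(-81 + z) (F(z) = 1/(z - 81) = 1/(-81 + z))
p*F(-17) + (-140 - 1*90) = -218/(-81 - 17) + (-140 - 1*90) = -218/(-98) + (-140 - 90) = -218*(-1/98) - 230 = 109/49 - 230 = -11161/49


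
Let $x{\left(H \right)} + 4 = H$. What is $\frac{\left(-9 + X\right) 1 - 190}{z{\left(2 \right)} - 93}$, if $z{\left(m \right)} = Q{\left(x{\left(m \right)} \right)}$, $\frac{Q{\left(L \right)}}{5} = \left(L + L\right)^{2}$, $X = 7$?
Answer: $\frac{192}{13} \approx 14.769$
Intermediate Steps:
$x{\left(H \right)} = -4 + H$
$Q{\left(L \right)} = 20 L^{2}$ ($Q{\left(L \right)} = 5 \left(L + L\right)^{2} = 5 \left(2 L\right)^{2} = 5 \cdot 4 L^{2} = 20 L^{2}$)
$z{\left(m \right)} = 20 \left(-4 + m\right)^{2}$
$\frac{\left(-9 + X\right) 1 - 190}{z{\left(2 \right)} - 93} = \frac{\left(-9 + 7\right) 1 - 190}{20 \left(-4 + 2\right)^{2} - 93} = \frac{\left(-2\right) 1 - 190}{20 \left(-2\right)^{2} - 93} = \frac{-2 - 190}{20 \cdot 4 - 93} = - \frac{192}{80 - 93} = - \frac{192}{-13} = \left(-192\right) \left(- \frac{1}{13}\right) = \frac{192}{13}$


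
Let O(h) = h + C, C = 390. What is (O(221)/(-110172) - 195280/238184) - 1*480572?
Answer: -1576351412716655/3280150956 ≈ -4.8057e+5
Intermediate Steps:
O(h) = 390 + h (O(h) = h + 390 = 390 + h)
(O(221)/(-110172) - 195280/238184) - 1*480572 = ((390 + 221)/(-110172) - 195280/238184) - 1*480572 = (611*(-1/110172) - 195280*1/238184) - 480572 = (-611/110172 - 24410/29773) - 480572 = -2707489823/3280150956 - 480572 = -1576351412716655/3280150956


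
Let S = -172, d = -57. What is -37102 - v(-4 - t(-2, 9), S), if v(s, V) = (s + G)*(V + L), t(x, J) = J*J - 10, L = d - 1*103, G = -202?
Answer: -129066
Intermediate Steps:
L = -160 (L = -57 - 1*103 = -57 - 103 = -160)
t(x, J) = -10 + J² (t(x, J) = J² - 10 = -10 + J²)
v(s, V) = (-202 + s)*(-160 + V) (v(s, V) = (s - 202)*(V - 160) = (-202 + s)*(-160 + V))
-37102 - v(-4 - t(-2, 9), S) = -37102 - (32320 - 202*(-172) - 160*(-4 - (-10 + 9²)) - 172*(-4 - (-10 + 9²))) = -37102 - (32320 + 34744 - 160*(-4 - (-10 + 81)) - 172*(-4 - (-10 + 81))) = -37102 - (32320 + 34744 - 160*(-4 - 1*71) - 172*(-4 - 1*71)) = -37102 - (32320 + 34744 - 160*(-4 - 71) - 172*(-4 - 71)) = -37102 - (32320 + 34744 - 160*(-75) - 172*(-75)) = -37102 - (32320 + 34744 + 12000 + 12900) = -37102 - 1*91964 = -37102 - 91964 = -129066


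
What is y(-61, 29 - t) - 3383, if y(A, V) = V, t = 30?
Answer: -3384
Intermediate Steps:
y(-61, 29 - t) - 3383 = (29 - 1*30) - 3383 = (29 - 30) - 3383 = -1 - 3383 = -3384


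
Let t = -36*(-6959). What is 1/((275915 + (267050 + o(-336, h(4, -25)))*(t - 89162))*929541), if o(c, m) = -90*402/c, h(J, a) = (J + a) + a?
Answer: 14/561007018812779925 ≈ 2.4955e-17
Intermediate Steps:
h(J, a) = J + 2*a
o(c, m) = -36180/c (o(c, m) = -90*402/c = -36180/c)
t = 250524
1/((275915 + (267050 + o(-336, h(4, -25)))*(t - 89162))*929541) = 1/((275915 + (267050 - 36180/(-336))*(250524 - 89162))*929541) = (1/929541)/(275915 + (267050 - 36180*(-1/336))*161362) = (1/929541)/(275915 + (267050 + 3015/28)*161362) = (1/929541)/(275915 + (7480415/28)*161362) = (1/929541)/(275915 + 603527362615/14) = (1/929541)/(603531225425/14) = (14/603531225425)*(1/929541) = 14/561007018812779925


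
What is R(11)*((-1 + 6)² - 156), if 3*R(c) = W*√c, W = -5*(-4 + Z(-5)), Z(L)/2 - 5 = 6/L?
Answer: 786*√11 ≈ 2606.9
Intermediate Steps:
Z(L) = 10 + 12/L (Z(L) = 10 + 2*(6/L) = 10 + 12/L)
W = -18 (W = -5*(-4 + (10 + 12/(-5))) = -5*(-4 + (10 + 12*(-⅕))) = -5*(-4 + (10 - 12/5)) = -5*(-4 + 38/5) = -5*18/5 = -18)
R(c) = -6*√c (R(c) = (-18*√c)/3 = -6*√c)
R(11)*((-1 + 6)² - 156) = (-6*√11)*((-1 + 6)² - 156) = (-6*√11)*(5² - 156) = (-6*√11)*(25 - 156) = -6*√11*(-131) = 786*√11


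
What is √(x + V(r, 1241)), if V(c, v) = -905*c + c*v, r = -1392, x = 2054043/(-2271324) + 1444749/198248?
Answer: I*√164636419009823288695073874/18761893348 ≈ 683.89*I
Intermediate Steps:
x = 239523596751/37523786696 (x = 2054043*(-1/2271324) + 1444749*(1/198248) = -684681/757108 + 1444749/198248 = 239523596751/37523786696 ≈ 6.3832)
√(x + V(r, 1241)) = √(239523596751/37523786696 - 1392*(-905 + 1241)) = √(239523596751/37523786696 - 1392*336) = √(239523596751/37523786696 - 467712) = √(-17550085799562801/37523786696) = I*√164636419009823288695073874/18761893348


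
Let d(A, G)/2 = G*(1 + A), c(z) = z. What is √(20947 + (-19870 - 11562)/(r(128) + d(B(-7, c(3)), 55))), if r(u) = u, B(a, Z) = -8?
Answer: √2163444663/321 ≈ 144.90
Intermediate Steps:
d(A, G) = 2*G*(1 + A) (d(A, G) = 2*(G*(1 + A)) = 2*G*(1 + A))
√(20947 + (-19870 - 11562)/(r(128) + d(B(-7, c(3)), 55))) = √(20947 + (-19870 - 11562)/(128 + 2*55*(1 - 8))) = √(20947 - 31432/(128 + 2*55*(-7))) = √(20947 - 31432/(128 - 770)) = √(20947 - 31432/(-642)) = √(20947 - 31432*(-1/642)) = √(20947 + 15716/321) = √(6739703/321) = √2163444663/321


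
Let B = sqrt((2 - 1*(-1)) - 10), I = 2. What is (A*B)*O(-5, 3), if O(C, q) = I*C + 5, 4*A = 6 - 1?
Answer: -25*I*sqrt(7)/4 ≈ -16.536*I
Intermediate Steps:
A = 5/4 (A = (6 - 1)/4 = (1/4)*5 = 5/4 ≈ 1.2500)
O(C, q) = 5 + 2*C (O(C, q) = 2*C + 5 = 5 + 2*C)
B = I*sqrt(7) (B = sqrt((2 + 1) - 10) = sqrt(3 - 10) = sqrt(-7) = I*sqrt(7) ≈ 2.6458*I)
(A*B)*O(-5, 3) = (5*(I*sqrt(7))/4)*(5 + 2*(-5)) = (5*I*sqrt(7)/4)*(5 - 10) = (5*I*sqrt(7)/4)*(-5) = -25*I*sqrt(7)/4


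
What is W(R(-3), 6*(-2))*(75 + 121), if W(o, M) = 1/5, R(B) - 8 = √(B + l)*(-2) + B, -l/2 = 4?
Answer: 196/5 ≈ 39.200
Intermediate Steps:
l = -8 (l = -2*4 = -8)
R(B) = 8 + B - 2*√(-8 + B) (R(B) = 8 + (√(B - 8)*(-2) + B) = 8 + (√(-8 + B)*(-2) + B) = 8 + (-2*√(-8 + B) + B) = 8 + (B - 2*√(-8 + B)) = 8 + B - 2*√(-8 + B))
W(o, M) = ⅕
W(R(-3), 6*(-2))*(75 + 121) = (75 + 121)/5 = (⅕)*196 = 196/5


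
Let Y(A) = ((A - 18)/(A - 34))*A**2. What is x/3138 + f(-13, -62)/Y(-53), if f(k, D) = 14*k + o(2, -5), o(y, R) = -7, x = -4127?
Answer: -874682887/625839582 ≈ -1.3976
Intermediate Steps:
f(k, D) = -7 + 14*k (f(k, D) = 14*k - 7 = -7 + 14*k)
Y(A) = A**2*(-18 + A)/(-34 + A) (Y(A) = ((-18 + A)/(-34 + A))*A**2 = A**2*(-18 + A)/(-34 + A))
x/3138 + f(-13, -62)/Y(-53) = -4127/3138 + (-7 + 14*(-13))/(((-53)**2*(-18 - 53)/(-34 - 53))) = -4127*1/3138 + (-7 - 182)/((2809*(-71)/(-87))) = -4127/3138 - 189/(2809*(-1/87)*(-71)) = -4127/3138 - 189/199439/87 = -4127/3138 - 189*87/199439 = -4127/3138 - 16443/199439 = -874682887/625839582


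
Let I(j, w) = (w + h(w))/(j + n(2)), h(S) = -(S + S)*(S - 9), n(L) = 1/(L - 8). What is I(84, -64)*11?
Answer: -620928/503 ≈ -1234.4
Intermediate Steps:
n(L) = 1/(-8 + L)
h(S) = -2*S*(-9 + S)
I(j, w) = (w + 2*w*(9 - w))/(-⅙ + j) (I(j, w) = (w + 2*w*(9 - w))/(j + 1/(-8 + 2)) = (w + 2*w*(9 - w))/(j + 1/(-6)) = (w + 2*w*(9 - w))/(j - ⅙) = (w + 2*w*(9 - w))/(-⅙ + j))
I(84, -64)*11 = (6*(-64)*(19 - 2*(-64))/(-1 + 6*84))*11 = (6*(-64)*(19 + 128)/(-1 + 504))*11 = (6*(-64)*147/503)*11 = (6*(-64)*(1/503)*147)*11 = -56448/503*11 = -620928/503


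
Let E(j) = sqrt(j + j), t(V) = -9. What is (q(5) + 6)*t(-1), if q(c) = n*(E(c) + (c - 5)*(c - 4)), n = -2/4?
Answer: -54 + 9*sqrt(10)/2 ≈ -39.770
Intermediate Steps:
n = -1/2 (n = -2*1/4 = -1/2 ≈ -0.50000)
E(j) = sqrt(2)*sqrt(j) (E(j) = sqrt(2*j) = sqrt(2)*sqrt(j))
q(c) = -sqrt(2)*sqrt(c)/2 - (-5 + c)*(-4 + c)/2 (q(c) = -(sqrt(2)*sqrt(c) + (c - 5)*(c - 4))/2 = -(sqrt(2)*sqrt(c) + (-5 + c)*(-4 + c))/2 = -sqrt(2)*sqrt(c)/2 - (-5 + c)*(-4 + c)/2)
(q(5) + 6)*t(-1) = ((-10 - 1/2*5**2 + (9/2)*5 - sqrt(2)*sqrt(5)/2) + 6)*(-9) = ((-10 - 1/2*25 + 45/2 - sqrt(10)/2) + 6)*(-9) = ((-10 - 25/2 + 45/2 - sqrt(10)/2) + 6)*(-9) = (-sqrt(10)/2 + 6)*(-9) = (6 - sqrt(10)/2)*(-9) = -54 + 9*sqrt(10)/2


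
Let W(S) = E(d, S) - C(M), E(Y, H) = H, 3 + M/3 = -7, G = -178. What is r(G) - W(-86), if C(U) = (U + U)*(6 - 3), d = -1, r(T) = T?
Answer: -272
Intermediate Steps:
M = -30 (M = -9 + 3*(-7) = -9 - 21 = -30)
C(U) = 6*U (C(U) = (2*U)*3 = 6*U)
W(S) = 180 + S (W(S) = S - 6*(-30) = S - 1*(-180) = S + 180 = 180 + S)
r(G) - W(-86) = -178 - (180 - 86) = -178 - 1*94 = -178 - 94 = -272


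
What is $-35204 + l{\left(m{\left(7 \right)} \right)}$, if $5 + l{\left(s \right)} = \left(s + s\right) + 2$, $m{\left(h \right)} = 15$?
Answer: $-35177$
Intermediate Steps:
$l{\left(s \right)} = -3 + 2 s$ ($l{\left(s \right)} = -5 + \left(\left(s + s\right) + 2\right) = -5 + \left(2 s + 2\right) = -5 + \left(2 + 2 s\right) = -3 + 2 s$)
$-35204 + l{\left(m{\left(7 \right)} \right)} = -35204 + \left(-3 + 2 \cdot 15\right) = -35204 + \left(-3 + 30\right) = -35204 + 27 = -35177$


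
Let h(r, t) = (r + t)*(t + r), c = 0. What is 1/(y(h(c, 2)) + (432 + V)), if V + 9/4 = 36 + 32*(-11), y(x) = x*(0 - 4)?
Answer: 4/391 ≈ 0.010230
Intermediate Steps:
h(r, t) = (r + t)**2 (h(r, t) = (r + t)*(r + t) = (r + t)**2)
y(x) = -4*x (y(x) = x*(-4) = -4*x)
V = -1273/4 (V = -9/4 + (36 + 32*(-11)) = -9/4 + (36 - 352) = -9/4 - 316 = -1273/4 ≈ -318.25)
1/(y(h(c, 2)) + (432 + V)) = 1/(-4*(0 + 2)**2 + (432 - 1273/4)) = 1/(-4*2**2 + 455/4) = 1/(-4*4 + 455/4) = 1/(-16 + 455/4) = 1/(391/4) = 4/391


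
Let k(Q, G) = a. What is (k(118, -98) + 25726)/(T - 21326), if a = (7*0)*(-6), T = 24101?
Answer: 25726/2775 ≈ 9.2706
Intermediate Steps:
a = 0 (a = 0*(-6) = 0)
k(Q, G) = 0
(k(118, -98) + 25726)/(T - 21326) = (0 + 25726)/(24101 - 21326) = 25726/2775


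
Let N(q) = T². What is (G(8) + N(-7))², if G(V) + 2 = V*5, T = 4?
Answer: 2916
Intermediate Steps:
G(V) = -2 + 5*V (G(V) = -2 + V*5 = -2 + 5*V)
N(q) = 16 (N(q) = 4² = 16)
(G(8) + N(-7))² = ((-2 + 5*8) + 16)² = ((-2 + 40) + 16)² = (38 + 16)² = 54² = 2916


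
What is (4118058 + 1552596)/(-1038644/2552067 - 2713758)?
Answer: -7235944470909/3462846638215 ≈ -2.0896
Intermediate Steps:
(4118058 + 1552596)/(-1038644/2552067 - 2713758) = 5670654/(-1038644*1/2552067 - 2713758) = 5670654/(-1038644/2552067 - 2713758) = 5670654/(-6925693276430/2552067) = 5670654*(-2552067/6925693276430) = -7235944470909/3462846638215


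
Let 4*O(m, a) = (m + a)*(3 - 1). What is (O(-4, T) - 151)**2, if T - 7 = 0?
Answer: 89401/4 ≈ 22350.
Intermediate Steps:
T = 7 (T = 7 + 0 = 7)
O(m, a) = a/2 + m/2 (O(m, a) = ((m + a)*(3 - 1))/4 = ((a + m)*2)/4 = (2*a + 2*m)/4 = a/2 + m/2)
(O(-4, T) - 151)**2 = (((1/2)*7 + (1/2)*(-4)) - 151)**2 = ((7/2 - 2) - 151)**2 = (3/2 - 151)**2 = (-299/2)**2 = 89401/4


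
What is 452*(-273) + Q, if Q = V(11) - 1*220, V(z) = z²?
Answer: -123495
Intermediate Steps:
Q = -99 (Q = 11² - 1*220 = 121 - 220 = -99)
452*(-273) + Q = 452*(-273) - 99 = -123396 - 99 = -123495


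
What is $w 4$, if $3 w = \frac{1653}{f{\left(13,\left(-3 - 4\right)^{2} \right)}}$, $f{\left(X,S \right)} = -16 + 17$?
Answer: $2204$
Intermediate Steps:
$f{\left(X,S \right)} = 1$
$w = 551$ ($w = \frac{1653 \cdot 1^{-1}}{3} = \frac{1653 \cdot 1}{3} = \frac{1}{3} \cdot 1653 = 551$)
$w 4 = 551 \cdot 4 = 2204$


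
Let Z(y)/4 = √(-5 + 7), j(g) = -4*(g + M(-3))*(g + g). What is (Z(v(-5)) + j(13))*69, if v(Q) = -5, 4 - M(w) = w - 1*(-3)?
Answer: -121992 + 276*√2 ≈ -1.2160e+5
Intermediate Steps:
M(w) = 1 - w (M(w) = 4 - (w - 1*(-3)) = 4 - (w + 3) = 4 - (3 + w) = 4 + (-3 - w) = 1 - w)
j(g) = -8*g*(4 + g) (j(g) = -4*(g + (1 - 1*(-3)))*(g + g) = -4*(g + (1 + 3))*2*g = -4*(g + 4)*2*g = -4*(4 + g)*2*g = -8*g*(4 + g))
Z(y) = 4*√2 (Z(y) = 4*√(-5 + 7) = 4*√2)
(Z(v(-5)) + j(13))*69 = (4*√2 - 8*13*(4 + 13))*69 = (4*√2 - 8*13*17)*69 = (4*√2 - 1768)*69 = (-1768 + 4*√2)*69 = -121992 + 276*√2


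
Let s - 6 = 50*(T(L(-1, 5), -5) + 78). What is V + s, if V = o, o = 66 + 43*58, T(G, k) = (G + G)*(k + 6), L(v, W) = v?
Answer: 6366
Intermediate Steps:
T(G, k) = 2*G*(6 + k) (T(G, k) = (2*G)*(6 + k) = 2*G*(6 + k))
s = 3806 (s = 6 + 50*(2*(-1)*(6 - 5) + 78) = 6 + 50*(2*(-1)*1 + 78) = 6 + 50*(-2 + 78) = 6 + 50*76 = 6 + 3800 = 3806)
o = 2560 (o = 66 + 2494 = 2560)
V = 2560
V + s = 2560 + 3806 = 6366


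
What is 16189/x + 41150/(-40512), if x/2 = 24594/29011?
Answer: 792700188427/83029344 ≈ 9547.2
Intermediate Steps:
x = 49188/29011 (x = 2*(24594/29011) = 49188/29011 ≈ 1.6955)
16189/x + 41150/(-40512) = 16189/(49188/29011) + 41150/(-40512) = 16189*(29011/49188) + 41150*(-1/40512) = 469659079/49188 - 20575/20256 = 792700188427/83029344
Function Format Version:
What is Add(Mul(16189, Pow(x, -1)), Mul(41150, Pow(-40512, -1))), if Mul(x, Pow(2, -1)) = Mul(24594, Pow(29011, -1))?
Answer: Rational(792700188427, 83029344) ≈ 9547.2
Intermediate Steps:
x = Rational(49188, 29011) (x = Mul(2, Mul(24594, Pow(29011, -1))) = Mul(2, Mul(24594, Rational(1, 29011))) = Mul(2, Rational(24594, 29011)) = Rational(49188, 29011) ≈ 1.6955)
Add(Mul(16189, Pow(x, -1)), Mul(41150, Pow(-40512, -1))) = Add(Mul(16189, Pow(Rational(49188, 29011), -1)), Mul(41150, Pow(-40512, -1))) = Add(Mul(16189, Rational(29011, 49188)), Mul(41150, Rational(-1, 40512))) = Add(Rational(469659079, 49188), Rational(-20575, 20256)) = Rational(792700188427, 83029344)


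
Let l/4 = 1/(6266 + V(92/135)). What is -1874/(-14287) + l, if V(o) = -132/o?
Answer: 263042866/1995365281 ≈ 0.13183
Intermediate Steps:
l = 92/139663 (l = 4/(6266 - 132/(92/135)) = 4/(6266 - 132/(92*(1/135))) = 4/(6266 - 132/92/135) = 4/(6266 - 132*135/92) = 4/(6266 - 4455/23) = 4/(139663/23) = 4*(23/139663) = 92/139663 ≈ 0.00065873)
-1874/(-14287) + l = -1874/(-14287) + 92/139663 = -1874*(-1/14287) + 92/139663 = 1874/14287 + 92/139663 = 263042866/1995365281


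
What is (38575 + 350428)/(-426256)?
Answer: -389003/426256 ≈ -0.91260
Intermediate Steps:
(38575 + 350428)/(-426256) = 389003*(-1/426256) = -389003/426256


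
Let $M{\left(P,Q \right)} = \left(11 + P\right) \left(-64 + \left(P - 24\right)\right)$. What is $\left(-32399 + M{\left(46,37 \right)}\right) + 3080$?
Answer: $-31713$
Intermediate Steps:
$M{\left(P,Q \right)} = \left(-88 + P\right) \left(11 + P\right)$ ($M{\left(P,Q \right)} = \left(11 + P\right) \left(-64 + \left(P - 24\right)\right) = \left(11 + P\right) \left(-64 + \left(-24 + P\right)\right) = \left(11 + P\right) \left(-88 + P\right) = \left(-88 + P\right) \left(11 + P\right)$)
$\left(-32399 + M{\left(46,37 \right)}\right) + 3080 = \left(-32399 - \left(4510 - 2116\right)\right) + 3080 = \left(-32399 - 2394\right) + 3080 = -34793 + 3080 = -31713$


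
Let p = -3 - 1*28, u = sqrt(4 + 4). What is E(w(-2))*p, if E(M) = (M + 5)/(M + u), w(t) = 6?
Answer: -1023/14 + 341*sqrt(2)/14 ≈ -38.625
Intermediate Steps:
u = 2*sqrt(2) (u = sqrt(8) = 2*sqrt(2) ≈ 2.8284)
E(M) = (5 + M)/(M + 2*sqrt(2)) (E(M) = (M + 5)/(M + 2*sqrt(2)) = (5 + M)/(M + 2*sqrt(2)))
p = -31 (p = -3 - 28 = -31)
E(w(-2))*p = ((5 + 6)/(6 + 2*sqrt(2)))*(-31) = (11/(6 + 2*sqrt(2)))*(-31) = -341/(6 + 2*sqrt(2))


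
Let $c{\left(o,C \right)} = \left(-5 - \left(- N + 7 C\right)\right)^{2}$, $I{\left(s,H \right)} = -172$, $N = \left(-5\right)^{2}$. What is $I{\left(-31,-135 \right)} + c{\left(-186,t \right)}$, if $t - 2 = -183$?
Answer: $1656197$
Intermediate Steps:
$t = -181$ ($t = 2 - 183 = -181$)
$N = 25$
$c{\left(o,C \right)} = \left(20 - 7 C\right)^{2}$ ($c{\left(o,C \right)} = \left(-5 - \left(-25 + 7 C\right)\right)^{2} = \left(20 - 7 C\right)^{2}$)
$I{\left(-31,-135 \right)} + c{\left(-186,t \right)} = -172 + \left(-20 + 7 \left(-181\right)\right)^{2} = -172 + \left(-20 - 1267\right)^{2} = -172 + \left(-1287\right)^{2} = -172 + 1656369 = 1656197$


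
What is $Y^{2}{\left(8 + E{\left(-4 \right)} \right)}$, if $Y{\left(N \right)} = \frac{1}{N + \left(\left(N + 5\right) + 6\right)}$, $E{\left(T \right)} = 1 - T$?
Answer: $\frac{1}{1369} \approx 0.00073046$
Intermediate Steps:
$Y{\left(N \right)} = \frac{1}{11 + 2 N}$ ($Y{\left(N \right)} = \frac{1}{N + \left(\left(5 + N\right) + 6\right)} = \frac{1}{N + \left(11 + N\right)} = \frac{1}{11 + 2 N}$)
$Y^{2}{\left(8 + E{\left(-4 \right)} \right)} = \left(\frac{1}{11 + 2 \left(8 + \left(1 - -4\right)\right)}\right)^{2} = \left(\frac{1}{11 + 2 \left(8 + \left(1 + 4\right)\right)}\right)^{2} = \left(\frac{1}{11 + 2 \left(8 + 5\right)}\right)^{2} = \left(\frac{1}{11 + 2 \cdot 13}\right)^{2} = \left(\frac{1}{11 + 26}\right)^{2} = \left(\frac{1}{37}\right)^{2} = \frac{1}{1369}$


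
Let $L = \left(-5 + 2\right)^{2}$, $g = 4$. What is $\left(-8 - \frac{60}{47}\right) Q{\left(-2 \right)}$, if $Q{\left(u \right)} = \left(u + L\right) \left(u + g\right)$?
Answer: $- \frac{6104}{47} \approx -129.87$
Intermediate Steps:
$L = 9$ ($L = \left(-3\right)^{2} = 9$)
$Q{\left(u \right)} = \left(4 + u\right) \left(9 + u\right)$ ($Q{\left(u \right)} = \left(u + 9\right) \left(u + 4\right) = \left(9 + u\right) \left(4 + u\right) = \left(4 + u\right) \left(9 + u\right)$)
$\left(-8 - \frac{60}{47}\right) Q{\left(-2 \right)} = \left(-8 - \frac{60}{47}\right) \left(36 + \left(-2\right)^{2} + 13 \left(-2\right)\right) = \left(-8 - \frac{60}{47}\right) \left(36 + 4 - 26\right) = \left(-8 - \frac{60}{47}\right) 14 = \left(- \frac{436}{47}\right) 14 = - \frac{6104}{47}$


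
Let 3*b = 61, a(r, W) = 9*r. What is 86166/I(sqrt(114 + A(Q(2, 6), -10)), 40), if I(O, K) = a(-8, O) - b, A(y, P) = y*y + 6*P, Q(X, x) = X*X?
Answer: -258498/277 ≈ -933.21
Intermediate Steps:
Q(X, x) = X**2
A(y, P) = y**2 + 6*P
b = 61/3 (b = (1/3)*61 = 61/3 ≈ 20.333)
I(O, K) = -277/3 (I(O, K) = 9*(-8) - 1*61/3 = -72 - 61/3 = -277/3)
86166/I(sqrt(114 + A(Q(2, 6), -10)), 40) = 86166/(-277/3) = 86166*(-3/277) = -258498/277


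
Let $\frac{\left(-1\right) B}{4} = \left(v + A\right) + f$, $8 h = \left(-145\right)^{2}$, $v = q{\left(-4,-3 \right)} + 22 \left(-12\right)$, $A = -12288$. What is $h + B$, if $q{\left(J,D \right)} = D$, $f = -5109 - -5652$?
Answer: $\frac{405409}{8} \approx 50676.0$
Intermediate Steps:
$f = 543$ ($f = -5109 + 5652 = 543$)
$v = -267$ ($v = -3 + 22 \left(-12\right) = -3 - 264 = -267$)
$h = \frac{21025}{8}$ ($h = \frac{\left(-145\right)^{2}}{8} = \frac{1}{8} \cdot 21025 = \frac{21025}{8} \approx 2628.1$)
$B = 48048$ ($B = - 4 \left(\left(-267 - 12288\right) + 543\right) = - 4 \left(-12555 + 543\right) = \left(-4\right) \left(-12012\right) = 48048$)
$h + B = \frac{21025}{8} + 48048 = \frac{405409}{8}$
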